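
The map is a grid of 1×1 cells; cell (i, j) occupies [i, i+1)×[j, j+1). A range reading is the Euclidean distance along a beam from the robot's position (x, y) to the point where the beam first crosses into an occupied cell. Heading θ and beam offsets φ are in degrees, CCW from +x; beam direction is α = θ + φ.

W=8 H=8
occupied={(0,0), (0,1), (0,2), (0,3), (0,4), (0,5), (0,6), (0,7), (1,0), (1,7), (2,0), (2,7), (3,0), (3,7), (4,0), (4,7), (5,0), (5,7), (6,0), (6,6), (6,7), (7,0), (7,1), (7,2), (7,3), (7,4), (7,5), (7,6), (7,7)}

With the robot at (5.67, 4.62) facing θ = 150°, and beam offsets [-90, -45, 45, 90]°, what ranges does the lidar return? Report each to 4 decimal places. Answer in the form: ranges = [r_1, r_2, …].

ranges = [1.5935, 2.4640, 4.8347, 4.1800]

beam 1: φ=-90°, α=60°
  dir = (cos 60°, sin 60°) = (0.5000, 0.8660); from cell (5,4)
  next x-line at t=0.6600, next y-line at t=0.4388; Δt_x=2.0000, Δt_y=1.1547
    y: enter (5,5) at t=0.4388
    x: enter (6,5) at t=0.6600
    y: enter (6,6) at t=1.5935 ← occupied
  → r_1 = 1.5935
beam 2: φ=-45°, α=105°
  dir = (cos 105°, sin 105°) = (-0.2588, 0.9659); from cell (5,4)
  next x-line at t=2.5887, next y-line at t=0.3934; Δt_x=3.8637, Δt_y=1.0353
    y: enter (5,5) at t=0.3934
    y: enter (5,6) at t=1.4287
    y: enter (5,7) at t=2.4640 ← occupied
  → r_2 = 2.4640
beam 3: φ=45°, α=195°
  dir = (cos 195°, sin 195°) = (-0.9659, -0.2588); from cell (5,4)
  next x-line at t=0.6936, next y-line at t=2.3955; Δt_x=1.0353, Δt_y=3.8637
    x: enter (4,4) at t=0.6936
    x: enter (3,4) at t=1.7289
    y: enter (3,3) at t=2.3955
    x: enter (2,3) at t=2.7642
    x: enter (1,3) at t=3.7995
    x: enter (0,3) at t=4.8347 ← occupied
  → r_3 = 4.8347
beam 4: φ=90°, α=240°
  dir = (cos 240°, sin 240°) = (-0.5000, -0.8660); from cell (5,4)
  next x-line at t=1.3400, next y-line at t=0.7159; Δt_x=2.0000, Δt_y=1.1547
    y: enter (5,3) at t=0.7159
    x: enter (4,3) at t=1.3400
    y: enter (4,2) at t=1.8706
    y: enter (4,1) at t=3.0253
    x: enter (3,1) at t=3.3400
    y: enter (3,0) at t=4.1800 ← occupied
  → r_4 = 4.1800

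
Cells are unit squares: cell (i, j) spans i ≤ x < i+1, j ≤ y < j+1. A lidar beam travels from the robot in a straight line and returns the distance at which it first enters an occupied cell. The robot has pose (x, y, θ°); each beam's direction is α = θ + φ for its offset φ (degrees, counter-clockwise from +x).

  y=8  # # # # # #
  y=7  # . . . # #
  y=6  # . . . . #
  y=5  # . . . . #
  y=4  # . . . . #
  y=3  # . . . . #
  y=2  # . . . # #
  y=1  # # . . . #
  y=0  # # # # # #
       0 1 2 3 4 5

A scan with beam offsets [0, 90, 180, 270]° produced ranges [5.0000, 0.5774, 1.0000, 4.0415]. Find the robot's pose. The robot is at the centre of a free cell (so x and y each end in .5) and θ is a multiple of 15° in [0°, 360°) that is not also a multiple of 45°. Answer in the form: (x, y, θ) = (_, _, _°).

Enumerate (i+0.5, j+0.5, θ) over the 25 free cells and 16 admissible headings. For each, cast all 4 beams and compare to the given ranges.
  (4.5, 1.5, 300°): beam 1 = 0.5774 ≠ 5.0000 ✗
  (4.5, 6.5, 210°): beam 1 = 4.0415 ≠ 5.0000 ✗
  (3.5, 3.5, 345°): beam 1 = 1.5529 ≠ 5.0000 ✗
  (4.5, 6.5, 345°): beam 1 = 0.5176 ≠ 5.0000 ✗
  …
  (4.5, 5.5, 240°): r_1=5.0000, r_2=0.5774, r_3=1.0000, r_4=4.0415 — all match ✓
No second candidate reproduces the full scan.

(x, y, θ) = (4.5, 5.5, 240°)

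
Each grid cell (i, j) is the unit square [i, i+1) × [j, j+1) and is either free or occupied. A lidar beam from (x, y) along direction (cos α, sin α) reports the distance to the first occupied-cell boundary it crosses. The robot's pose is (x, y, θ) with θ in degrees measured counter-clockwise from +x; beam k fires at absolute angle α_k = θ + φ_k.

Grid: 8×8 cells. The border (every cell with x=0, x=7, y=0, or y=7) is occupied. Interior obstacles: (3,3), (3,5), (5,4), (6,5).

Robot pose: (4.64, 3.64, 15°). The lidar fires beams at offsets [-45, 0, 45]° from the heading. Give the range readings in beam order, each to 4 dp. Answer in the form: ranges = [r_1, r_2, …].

beam 1: φ=-45°, α=330°
  direction (0.8660, -0.5000); cell (4,3); t to first gridline: x 0.4157, y 1.2800 (then +1.1547 / +2.0000)
    (5,3) via x @ 0.4157
    (5,2) via y @ 1.2800
    (6,2) via x @ 1.5704
    (7,2) via x @ 2.7251  # hit
  → r_1 = 2.7251
beam 2: φ=0°, α=15°
  direction (0.9659, 0.2588); cell (4,3); t to first gridline: x 0.3727, y 1.3909 (then +1.0353 / +3.8637)
    (5,3) via x @ 0.3727
    (5,4) via y @ 1.3909  # hit
  → r_2 = 1.3909
beam 3: φ=45°, α=60°
  direction (0.5000, 0.8660); cell (4,3); t to first gridline: x 0.7200, y 0.4157 (then +2.0000 / +1.1547)
    (4,4) via y @ 0.4157
    (5,4) via x @ 0.7200  # hit
  → r_3 = 0.7200

ranges = [2.7251, 1.3909, 0.7200]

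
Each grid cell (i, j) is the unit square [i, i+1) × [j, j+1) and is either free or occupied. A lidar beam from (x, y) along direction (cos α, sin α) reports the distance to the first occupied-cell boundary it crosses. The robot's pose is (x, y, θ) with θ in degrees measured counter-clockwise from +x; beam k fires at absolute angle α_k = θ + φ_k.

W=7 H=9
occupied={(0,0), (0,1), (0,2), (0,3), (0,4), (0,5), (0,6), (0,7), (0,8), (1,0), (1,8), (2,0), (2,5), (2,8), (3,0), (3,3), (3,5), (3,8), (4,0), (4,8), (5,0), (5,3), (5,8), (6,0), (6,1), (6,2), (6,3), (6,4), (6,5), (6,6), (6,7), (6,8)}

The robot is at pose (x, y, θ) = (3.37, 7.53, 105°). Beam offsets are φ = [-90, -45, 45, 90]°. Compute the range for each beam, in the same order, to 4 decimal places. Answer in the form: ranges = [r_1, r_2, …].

ranges = [1.8159, 0.5427, 0.9400, 2.4536]

beam 1: φ=-90°, α=15°
  direction (0.9659, 0.2588); cell (3,7); t to first gridline: x 0.6522, y 1.8159 (then +1.0353 / +3.8637)
    (4,7) via x @ 0.6522
    (5,7) via x @ 1.6875
    (5,8) via y @ 1.8159  # hit
  → r_1 = 1.8159
beam 2: φ=-45°, α=60°
  direction (0.5000, 0.8660); cell (3,7); t to first gridline: x 1.2600, y 0.5427 (then +2.0000 / +1.1547)
    (3,8) via y @ 0.5427  # hit
  → r_2 = 0.5427
beam 3: φ=45°, α=150°
  direction (-0.8660, 0.5000); cell (3,7); t to first gridline: x 0.4272, y 0.9400 (then +1.1547 / +2.0000)
    (2,7) via x @ 0.4272
    (2,8) via y @ 0.9400  # hit
  → r_3 = 0.9400
beam 4: φ=90°, α=195°
  direction (-0.9659, -0.2588); cell (3,7); t to first gridline: x 0.3831, y 2.0478 (then +1.0353 / +3.8637)
    (2,7) via x @ 0.3831
    (1,7) via x @ 1.4183
    (1,6) via y @ 2.0478
    (0,6) via x @ 2.4536  # hit
  → r_4 = 2.4536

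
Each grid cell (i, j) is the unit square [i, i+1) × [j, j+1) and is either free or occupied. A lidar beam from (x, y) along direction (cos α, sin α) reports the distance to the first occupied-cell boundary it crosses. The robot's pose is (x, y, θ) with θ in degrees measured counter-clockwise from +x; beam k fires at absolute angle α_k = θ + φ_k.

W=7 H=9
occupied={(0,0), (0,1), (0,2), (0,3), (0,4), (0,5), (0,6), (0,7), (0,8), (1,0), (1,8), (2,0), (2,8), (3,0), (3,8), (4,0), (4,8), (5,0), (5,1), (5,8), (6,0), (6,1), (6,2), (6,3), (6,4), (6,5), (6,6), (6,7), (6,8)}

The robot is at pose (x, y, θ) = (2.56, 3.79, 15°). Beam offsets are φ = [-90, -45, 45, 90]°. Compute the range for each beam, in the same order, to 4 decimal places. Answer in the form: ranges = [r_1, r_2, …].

ranges = [2.8884, 3.5800, 4.8613, 4.3585]

beam 1: φ=-90°, α=285°
  dir = (cos 285°, sin 285°) = (0.2588, -0.9659); from cell (2,3)
  next x-line at t=1.7000, next y-line at t=0.8179; Δt_x=3.8637, Δt_y=1.0353
    y: enter (2,2) at t=0.8179
    x: enter (3,2) at t=1.7000
    y: enter (3,1) at t=1.8531
    y: enter (3,0) at t=2.8884 ← occupied
  → r_1 = 2.8884
beam 2: φ=-45°, α=330°
  dir = (cos 330°, sin 330°) = (0.8660, -0.5000); from cell (2,3)
  next x-line at t=0.5081, next y-line at t=1.5800; Δt_x=1.1547, Δt_y=2.0000
    x: enter (3,3) at t=0.5081
    y: enter (3,2) at t=1.5800
    x: enter (4,2) at t=1.6628
    x: enter (5,2) at t=2.8175
    y: enter (5,1) at t=3.5800 ← occupied
  → r_2 = 3.5800
beam 3: φ=45°, α=60°
  dir = (cos 60°, sin 60°) = (0.5000, 0.8660); from cell (2,3)
  next x-line at t=0.8800, next y-line at t=0.2425; Δt_x=2.0000, Δt_y=1.1547
    y: enter (2,4) at t=0.2425
    x: enter (3,4) at t=0.8800
    y: enter (3,5) at t=1.3972
    y: enter (3,6) at t=2.5519
    x: enter (4,6) at t=2.8800
    y: enter (4,7) at t=3.7066
    y: enter (4,8) at t=4.8613 ← occupied
  → r_3 = 4.8613
beam 4: φ=90°, α=105°
  dir = (cos 105°, sin 105°) = (-0.2588, 0.9659); from cell (2,3)
  next x-line at t=2.1637, next y-line at t=0.2174; Δt_x=3.8637, Δt_y=1.0353
    y: enter (2,4) at t=0.2174
    y: enter (2,5) at t=1.2527
    x: enter (1,5) at t=2.1637
    y: enter (1,6) at t=2.2880
    y: enter (1,7) at t=3.3232
    y: enter (1,8) at t=4.3585 ← occupied
  → r_4 = 4.3585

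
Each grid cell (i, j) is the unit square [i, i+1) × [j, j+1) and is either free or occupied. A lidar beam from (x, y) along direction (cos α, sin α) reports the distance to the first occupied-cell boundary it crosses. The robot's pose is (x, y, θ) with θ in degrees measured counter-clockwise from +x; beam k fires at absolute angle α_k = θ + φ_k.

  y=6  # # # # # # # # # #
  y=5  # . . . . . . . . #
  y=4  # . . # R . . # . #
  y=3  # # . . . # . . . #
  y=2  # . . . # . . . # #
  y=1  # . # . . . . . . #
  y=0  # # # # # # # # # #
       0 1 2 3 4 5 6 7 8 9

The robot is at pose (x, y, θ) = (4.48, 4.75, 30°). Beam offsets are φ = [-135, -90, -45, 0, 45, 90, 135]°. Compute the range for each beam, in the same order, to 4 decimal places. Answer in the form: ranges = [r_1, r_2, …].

ranges = [1.8117, 1.0400, 2.6089, 2.5000, 1.2941, 1.4434, 0.4969]

beam 1: φ=-135°, α=255°
  direction (-0.2588, -0.9659); cell (4,4); t to first gridline: x 1.8546, y 0.7765 (then +3.8637 / +1.0353)
    (4,3) via y @ 0.7765
    (4,2) via y @ 1.8117  # hit
  → r_1 = 1.8117
beam 2: φ=-90°, α=300°
  direction (0.5000, -0.8660); cell (4,4); t to first gridline: x 1.0400, y 0.8660 (then +2.0000 / +1.1547)
    (4,3) via y @ 0.8660
    (5,3) via x @ 1.0400  # hit
  → r_2 = 1.0400
beam 3: φ=-45°, α=345°
  direction (0.9659, -0.2588); cell (4,4); t to first gridline: x 0.5383, y 2.8978 (then +1.0353 / +3.8637)
    (5,4) via x @ 0.5383
    (6,4) via x @ 1.5736
    (7,4) via x @ 2.6089  # hit
  → r_3 = 2.6089
beam 4: φ=0°, α=30°
  direction (0.8660, 0.5000); cell (4,4); t to first gridline: x 0.6004, y 0.5000 (then +1.1547 / +2.0000)
    (4,5) via y @ 0.5000
    (5,5) via x @ 0.6004
    (6,5) via x @ 1.7551
    (6,6) via y @ 2.5000  # hit
  → r_4 = 2.5000
beam 5: φ=45°, α=75°
  direction (0.2588, 0.9659); cell (4,4); t to first gridline: x 2.0091, y 0.2588 (then +3.8637 / +1.0353)
    (4,5) via y @ 0.2588
    (4,6) via y @ 1.2941  # hit
  → r_5 = 1.2941
beam 6: φ=90°, α=120°
  direction (-0.5000, 0.8660); cell (4,4); t to first gridline: x 0.9600, y 0.2887 (then +2.0000 / +1.1547)
    (4,5) via y @ 0.2887
    (3,5) via x @ 0.9600
    (3,6) via y @ 1.4434  # hit
  → r_6 = 1.4434
beam 7: φ=135°, α=165°
  direction (-0.9659, 0.2588); cell (4,4); t to first gridline: x 0.4969, y 0.9659 (then +1.0353 / +3.8637)
    (3,4) via x @ 0.4969  # hit
  → r_7 = 0.4969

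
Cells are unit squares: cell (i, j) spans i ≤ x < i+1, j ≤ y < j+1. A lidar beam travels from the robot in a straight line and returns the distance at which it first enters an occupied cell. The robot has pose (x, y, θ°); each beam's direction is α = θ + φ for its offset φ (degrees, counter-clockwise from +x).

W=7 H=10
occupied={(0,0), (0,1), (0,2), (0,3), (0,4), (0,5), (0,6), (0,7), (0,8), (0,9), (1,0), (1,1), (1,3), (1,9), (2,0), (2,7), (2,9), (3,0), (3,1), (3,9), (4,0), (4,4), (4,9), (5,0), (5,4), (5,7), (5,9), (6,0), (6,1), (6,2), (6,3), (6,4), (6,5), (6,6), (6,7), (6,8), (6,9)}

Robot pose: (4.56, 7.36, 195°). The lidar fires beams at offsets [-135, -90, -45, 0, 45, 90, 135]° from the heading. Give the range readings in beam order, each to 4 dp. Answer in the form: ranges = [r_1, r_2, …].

ranges = [1.8937, 1.6979, 3.2800, 3.6856, 6.1892, 2.4433, 0.5081]

beam 1: φ=-135°, α=60°
  d=(0.5000,0.8660)  start (4,7)  tX=0.8800 tY=0.7390  stride 1/|dx|=2.0000 1/|dy|=1.1547
    cross y-line → (4,8), t=0.7390
    cross x-line → (5,8), t=0.8800
    cross y-line → (5,9), t=1.8937 (wall)
  → r_1 = 1.8937
beam 2: φ=-90°, α=105°
  d=(-0.2588,0.9659)  start (4,7)  tX=2.1637 tY=0.6626  stride 1/|dx|=3.8637 1/|dy|=1.0353
    cross y-line → (4,8), t=0.6626
    cross y-line → (4,9), t=1.6979 (wall)
  → r_2 = 1.6979
beam 3: φ=-45°, α=150°
  d=(-0.8660,0.5000)  start (4,7)  tX=0.6466 tY=1.2800  stride 1/|dx|=1.1547 1/|dy|=2.0000
    cross x-line → (3,7), t=0.6466
    cross y-line → (3,8), t=1.2800
    cross x-line → (2,8), t=1.8013
    cross x-line → (1,8), t=2.9560
    cross y-line → (1,9), t=3.2800 (wall)
  → r_3 = 3.2800
beam 4: φ=0°, α=195°
  d=(-0.9659,-0.2588)  start (4,7)  tX=0.5798 tY=1.3909  stride 1/|dx|=1.0353 1/|dy|=3.8637
    cross x-line → (3,7), t=0.5798
    cross y-line → (3,6), t=1.3909
    cross x-line → (2,6), t=1.6150
    cross x-line → (1,6), t=2.6503
    cross x-line → (0,6), t=3.6856 (wall)
  → r_4 = 3.6856
beam 5: φ=45°, α=240°
  d=(-0.5000,-0.8660)  start (4,7)  tX=1.1200 tY=0.4157  stride 1/|dx|=2.0000 1/|dy|=1.1547
    cross y-line → (4,6), t=0.4157
    cross x-line → (3,6), t=1.1200
    cross y-line → (3,5), t=1.5704
    cross y-line → (3,4), t=2.7251
    cross x-line → (2,4), t=3.1200
    cross y-line → (2,3), t=3.8798
    cross y-line → (2,2), t=5.0345
    cross x-line → (1,2), t=5.1200
    cross y-line → (1,1), t=6.1892 (wall)
  → r_5 = 6.1892
beam 6: φ=90°, α=285°
  d=(0.2588,-0.9659)  start (4,7)  tX=1.7000 tY=0.3727  stride 1/|dx|=3.8637 1/|dy|=1.0353
    cross y-line → (4,6), t=0.3727
    cross y-line → (4,5), t=1.4080
    cross x-line → (5,5), t=1.7000
    cross y-line → (5,4), t=2.4433 (wall)
  → r_6 = 2.4433
beam 7: φ=135°, α=330°
  d=(0.8660,-0.5000)  start (4,7)  tX=0.5081 tY=0.7200  stride 1/|dx|=1.1547 1/|dy|=2.0000
    cross x-line → (5,7), t=0.5081 (wall)
  → r_7 = 0.5081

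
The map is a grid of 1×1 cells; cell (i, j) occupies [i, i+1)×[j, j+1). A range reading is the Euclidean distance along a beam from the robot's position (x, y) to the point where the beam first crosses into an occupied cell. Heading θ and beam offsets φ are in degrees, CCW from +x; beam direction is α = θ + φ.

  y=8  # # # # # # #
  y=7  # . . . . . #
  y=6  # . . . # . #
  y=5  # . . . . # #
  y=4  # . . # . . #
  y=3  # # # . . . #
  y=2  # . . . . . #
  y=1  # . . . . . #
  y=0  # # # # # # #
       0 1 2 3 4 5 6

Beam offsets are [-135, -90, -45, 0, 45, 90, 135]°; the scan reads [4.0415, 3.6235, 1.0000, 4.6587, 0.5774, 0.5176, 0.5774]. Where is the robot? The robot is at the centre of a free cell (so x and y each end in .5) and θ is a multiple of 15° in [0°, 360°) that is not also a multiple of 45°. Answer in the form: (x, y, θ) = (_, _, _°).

The pose lattice has 30·16 = 480 candidates. Test each by forward raycasting.
  (2.5, 7.5, 30°): beam 1 = 3.6235 ≠ 4.0415 ✗
  (3.5, 6.5, 30°): beam 1 = 1.5529 ≠ 4.0415 ✗
  (5.5, 2.5, 285°): beam 1 = 2.8868 ≠ 4.0415 ✗
  (1.5, 4.5, 330°): beam 1 = 0.5176 ≠ 4.0415 ✗
  …
  (4.5, 5.5, 285°): r_1=4.0415, r_2=3.6235, r_3=1.0000, r_4=4.6587, r_5=0.5774, r_6=0.5176, r_7=0.5774 — all match ✓
No second candidate reproduces the full scan.

(x, y, θ) = (4.5, 5.5, 285°)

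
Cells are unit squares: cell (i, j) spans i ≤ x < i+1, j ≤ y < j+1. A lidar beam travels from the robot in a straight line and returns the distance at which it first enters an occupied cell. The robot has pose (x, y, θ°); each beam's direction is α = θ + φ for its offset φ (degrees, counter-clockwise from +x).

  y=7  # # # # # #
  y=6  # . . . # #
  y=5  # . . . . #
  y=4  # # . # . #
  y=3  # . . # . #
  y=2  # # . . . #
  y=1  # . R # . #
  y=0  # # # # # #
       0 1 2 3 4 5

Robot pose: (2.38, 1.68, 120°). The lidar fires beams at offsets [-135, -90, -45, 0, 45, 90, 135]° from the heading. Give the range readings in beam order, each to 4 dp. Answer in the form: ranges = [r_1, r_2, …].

beam 1: φ=-135°, α=345°
  direction (0.9659, -0.2588); cell (2,1); t to first gridline: x 0.6419, y 2.6273 (then +1.0353 / +3.8637)
    (3,1) via x @ 0.6419  # hit
  → r_1 = 0.6419
beam 2: φ=-90°, α=30°
  direction (0.8660, 0.5000); cell (2,1); t to first gridline: x 0.7159, y 0.6400 (then +1.1547 / +2.0000)
    (2,2) via y @ 0.6400
    (3,2) via x @ 0.7159
    (4,2) via x @ 1.8706
    (4,3) via y @ 2.6400
    (5,3) via x @ 3.0253  # hit
  → r_2 = 3.0253
beam 3: φ=-45°, α=75°
  direction (0.2588, 0.9659); cell (2,1); t to first gridline: x 2.3955, y 0.3313 (then +3.8637 / +1.0353)
    (2,2) via y @ 0.3313
    (2,3) via y @ 1.3666
    (3,3) via x @ 2.3955  # hit
  → r_3 = 2.3955
beam 4: φ=0°, α=120°
  direction (-0.5000, 0.8660); cell (2,1); t to first gridline: x 0.7600, y 0.3695 (then +2.0000 / +1.1547)
    (2,2) via y @ 0.3695
    (1,2) via x @ 0.7600  # hit
  → r_4 = 0.7600
beam 5: φ=45°, α=165°
  direction (-0.9659, 0.2588); cell (2,1); t to first gridline: x 0.3934, y 1.2364 (then +1.0353 / +3.8637)
    (1,1) via x @ 0.3934
    (1,2) via y @ 1.2364  # hit
  → r_5 = 1.2364
beam 6: φ=90°, α=210°
  direction (-0.8660, -0.5000); cell (2,1); t to first gridline: x 0.4388, y 1.3600 (then +1.1547 / +2.0000)
    (1,1) via x @ 0.4388
    (1,0) via y @ 1.3600  # hit
  → r_6 = 1.3600
beam 7: φ=135°, α=255°
  direction (-0.2588, -0.9659); cell (2,1); t to first gridline: x 1.4682, y 0.7040 (then +3.8637 / +1.0353)
    (2,0) via y @ 0.7040  # hit
  → r_7 = 0.7040

ranges = [0.6419, 3.0253, 2.3955, 0.7600, 1.2364, 1.3600, 0.7040]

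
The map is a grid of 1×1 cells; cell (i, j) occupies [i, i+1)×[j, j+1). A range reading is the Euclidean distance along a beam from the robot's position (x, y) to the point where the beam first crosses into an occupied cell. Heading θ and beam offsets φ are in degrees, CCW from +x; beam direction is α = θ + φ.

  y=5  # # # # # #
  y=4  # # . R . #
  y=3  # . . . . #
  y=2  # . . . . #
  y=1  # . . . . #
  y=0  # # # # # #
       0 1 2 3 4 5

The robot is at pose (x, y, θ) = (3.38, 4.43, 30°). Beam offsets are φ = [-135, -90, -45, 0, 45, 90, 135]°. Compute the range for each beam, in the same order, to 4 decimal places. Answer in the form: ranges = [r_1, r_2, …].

ranges = [3.5510, 3.2400, 1.6771, 1.1400, 0.5901, 0.6582, 1.4287]

beam 1: φ=-135°, α=255°
  direction (-0.2588, -0.9659); cell (3,4); t to first gridline: x 1.4682, y 0.4452 (then +3.8637 / +1.0353)
    (3,3) via y @ 0.4452
    (2,3) via x @ 1.4682
    (2,2) via y @ 1.4804
    (2,1) via y @ 2.5157
    (2,0) via y @ 3.5510  # hit
  → r_1 = 3.5510
beam 2: φ=-90°, α=300°
  direction (0.5000, -0.8660); cell (3,4); t to first gridline: x 1.2400, y 0.4965 (then +2.0000 / +1.1547)
    (3,3) via y @ 0.4965
    (4,3) via x @ 1.2400
    (4,2) via y @ 1.6512
    (4,1) via y @ 2.8059
    (5,1) via x @ 3.2400  # hit
  → r_2 = 3.2400
beam 3: φ=-45°, α=345°
  direction (0.9659, -0.2588); cell (3,4); t to first gridline: x 0.6419, y 1.6614 (then +1.0353 / +3.8637)
    (4,4) via x @ 0.6419
    (4,3) via y @ 1.6614
    (5,3) via x @ 1.6771  # hit
  → r_3 = 1.6771
beam 4: φ=0°, α=30°
  direction (0.8660, 0.5000); cell (3,4); t to first gridline: x 0.7159, y 1.1400 (then +1.1547 / +2.0000)
    (4,4) via x @ 0.7159
    (4,5) via y @ 1.1400  # hit
  → r_4 = 1.1400
beam 5: φ=45°, α=75°
  direction (0.2588, 0.9659); cell (3,4); t to first gridline: x 2.3955, y 0.5901 (then +3.8637 / +1.0353)
    (3,5) via y @ 0.5901  # hit
  → r_5 = 0.5901
beam 6: φ=90°, α=120°
  direction (-0.5000, 0.8660); cell (3,4); t to first gridline: x 0.7600, y 0.6582 (then +2.0000 / +1.1547)
    (3,5) via y @ 0.6582  # hit
  → r_6 = 0.6582
beam 7: φ=135°, α=165°
  direction (-0.9659, 0.2588); cell (3,4); t to first gridline: x 0.3934, y 2.2023 (then +1.0353 / +3.8637)
    (2,4) via x @ 0.3934
    (1,4) via x @ 1.4287  # hit
  → r_7 = 1.4287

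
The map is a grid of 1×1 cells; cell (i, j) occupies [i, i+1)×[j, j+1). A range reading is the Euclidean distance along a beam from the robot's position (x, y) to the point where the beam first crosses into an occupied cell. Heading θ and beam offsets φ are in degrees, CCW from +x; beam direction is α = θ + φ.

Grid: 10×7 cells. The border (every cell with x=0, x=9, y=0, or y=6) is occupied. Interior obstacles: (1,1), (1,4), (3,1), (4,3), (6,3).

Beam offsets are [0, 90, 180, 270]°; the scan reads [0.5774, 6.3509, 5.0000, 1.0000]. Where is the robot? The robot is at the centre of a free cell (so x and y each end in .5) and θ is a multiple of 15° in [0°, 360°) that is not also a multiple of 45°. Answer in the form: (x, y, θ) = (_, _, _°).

(x, y, θ) = (6.5, 5.5, 120°)

The pose lattice has 35·16 = 560 candidates. Test each by forward raycasting.
  (6.5, 2.5, 210°): beam 1 = 2.8868 ≠ 0.5774 ✗
  (6.5, 5.5, 165°): beam 1 = 1.9319 ≠ 0.5774 ✗
  (6.5, 4.5, 120°): beam 1 = 1.7321 ≠ 0.5774 ✗
  (1.5, 5.5, 75°): beam 1 = 0.5176 ≠ 0.5774 ✗
  (6.5, 2.5, 15°): beam 1 = 2.5882 ≠ 0.5774 ✗
  …
  (6.5, 5.5, 120°): r_1=0.5774, r_2=6.3509, r_3=5.0000, r_4=1.0000 — all match ✓
Only this pose fits every beam.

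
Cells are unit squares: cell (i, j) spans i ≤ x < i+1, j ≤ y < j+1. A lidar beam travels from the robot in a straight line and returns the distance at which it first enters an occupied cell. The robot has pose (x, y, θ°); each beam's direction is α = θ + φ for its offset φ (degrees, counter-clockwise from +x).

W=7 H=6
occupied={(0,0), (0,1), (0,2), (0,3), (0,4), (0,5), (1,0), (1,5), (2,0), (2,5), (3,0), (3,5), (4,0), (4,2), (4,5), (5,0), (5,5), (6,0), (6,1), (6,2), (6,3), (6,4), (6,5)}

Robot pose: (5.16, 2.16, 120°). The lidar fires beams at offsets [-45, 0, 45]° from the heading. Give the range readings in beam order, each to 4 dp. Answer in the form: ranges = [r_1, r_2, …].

ranges = [2.9402, 0.3200, 0.1656]

beam 1: φ=-45°, α=75°
  direction (0.2588, 0.9659); cell (5,2); t to first gridline: x 3.2455, y 0.8696 (then +3.8637 / +1.0353)
    (5,3) via y @ 0.8696
    (5,4) via y @ 1.9049
    (5,5) via y @ 2.9402  # hit
  → r_1 = 2.9402
beam 2: φ=0°, α=120°
  direction (-0.5000, 0.8660); cell (5,2); t to first gridline: x 0.3200, y 0.9699 (then +2.0000 / +1.1547)
    (4,2) via x @ 0.3200  # hit
  → r_2 = 0.3200
beam 3: φ=45°, α=165°
  direction (-0.9659, 0.2588); cell (5,2); t to first gridline: x 0.1656, y 3.2455 (then +1.0353 / +3.8637)
    (4,2) via x @ 0.1656  # hit
  → r_3 = 0.1656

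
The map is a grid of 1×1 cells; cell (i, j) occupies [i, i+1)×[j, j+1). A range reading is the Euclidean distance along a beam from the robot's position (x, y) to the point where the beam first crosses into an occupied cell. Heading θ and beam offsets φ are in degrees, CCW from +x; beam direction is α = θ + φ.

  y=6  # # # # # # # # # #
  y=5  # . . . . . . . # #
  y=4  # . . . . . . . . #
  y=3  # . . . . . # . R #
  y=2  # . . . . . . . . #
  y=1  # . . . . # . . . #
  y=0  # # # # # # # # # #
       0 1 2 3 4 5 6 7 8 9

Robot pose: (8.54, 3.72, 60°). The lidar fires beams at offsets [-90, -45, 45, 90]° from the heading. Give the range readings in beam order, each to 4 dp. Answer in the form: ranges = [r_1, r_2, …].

beam 1: φ=-90°, α=330°
  cosα=0.8660 sinα=-0.5000 | (8,3) | tMaxX 0.5312 tMaxY 1.4400 | tΔX 1.1547 tΔY 2.0000
    t=0.5312 [x] (9,3) — stop
  → r_1 = 0.5312
beam 2: φ=-45°, α=15°
  cosα=0.9659 sinα=0.2588 | (8,3) | tMaxX 0.4762 tMaxY 1.0818 | tΔX 1.0353 tΔY 3.8637
    t=0.4762 [x] (9,3) — stop
  → r_2 = 0.4762
beam 3: φ=45°, α=105°
  cosα=-0.2588 sinα=0.9659 | (8,3) | tMaxX 2.0864 tMaxY 0.2899 | tΔX 3.8637 tΔY 1.0353
    t=0.2899 [y] (8,4)
    t=1.3252 [y] (8,5) — stop
  → r_3 = 1.3252
beam 4: φ=90°, α=150°
  cosα=-0.8660 sinα=0.5000 | (8,3) | tMaxX 0.6235 tMaxY 0.5600 | tΔX 1.1547 tΔY 2.0000
    t=0.5600 [y] (8,4)
    t=0.6235 [x] (7,4)
    t=1.7782 [x] (6,4)
    t=2.5600 [y] (6,5)
    t=2.9329 [x] (5,5)
    t=4.0876 [x] (4,5)
    t=4.5600 [y] (4,6) — stop
  → r_4 = 4.5600

ranges = [0.5312, 0.4762, 1.3252, 4.5600]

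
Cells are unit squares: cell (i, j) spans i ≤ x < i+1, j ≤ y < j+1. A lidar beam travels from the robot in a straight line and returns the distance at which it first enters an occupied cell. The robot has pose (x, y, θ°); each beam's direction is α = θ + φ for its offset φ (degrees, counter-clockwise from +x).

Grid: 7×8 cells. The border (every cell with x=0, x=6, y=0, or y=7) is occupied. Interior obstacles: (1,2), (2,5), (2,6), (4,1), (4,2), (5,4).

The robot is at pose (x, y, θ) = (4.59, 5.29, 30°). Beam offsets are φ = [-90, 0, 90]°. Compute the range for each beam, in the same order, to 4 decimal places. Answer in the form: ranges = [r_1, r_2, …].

beam 1: φ=-90°, α=300°
  dir = (cos 300°, sin 300°) = (0.5000, -0.8660); from cell (4,5)
  next x-line at t=0.8200, next y-line at t=0.3349; Δt_x=2.0000, Δt_y=1.1547
    y: enter (4,4) at t=0.3349
    x: enter (5,4) at t=0.8200 ← occupied
  → r_1 = 0.8200
beam 2: φ=0°, α=30°
  dir = (cos 30°, sin 30°) = (0.8660, 0.5000); from cell (4,5)
  next x-line at t=0.4734, next y-line at t=1.4200; Δt_x=1.1547, Δt_y=2.0000
    x: enter (5,5) at t=0.4734
    y: enter (5,6) at t=1.4200
    x: enter (6,6) at t=1.6281 ← occupied
  → r_2 = 1.6281
beam 3: φ=90°, α=120°
  dir = (cos 120°, sin 120°) = (-0.5000, 0.8660); from cell (4,5)
  next x-line at t=1.1800, next y-line at t=0.8198; Δt_x=2.0000, Δt_y=1.1547
    y: enter (4,6) at t=0.8198
    x: enter (3,6) at t=1.1800
    y: enter (3,7) at t=1.9745 ← occupied
  → r_3 = 1.9745

ranges = [0.8200, 1.6281, 1.9745]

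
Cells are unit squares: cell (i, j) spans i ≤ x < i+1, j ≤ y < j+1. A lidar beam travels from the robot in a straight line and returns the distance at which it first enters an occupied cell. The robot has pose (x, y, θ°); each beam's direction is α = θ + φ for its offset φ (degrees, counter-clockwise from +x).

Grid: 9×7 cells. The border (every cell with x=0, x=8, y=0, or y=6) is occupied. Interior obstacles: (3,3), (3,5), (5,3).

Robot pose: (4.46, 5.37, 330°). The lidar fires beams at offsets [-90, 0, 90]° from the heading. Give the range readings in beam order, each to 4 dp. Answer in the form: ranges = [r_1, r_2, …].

beam 1: φ=-90°, α=240°
  d=(-0.5000,-0.8660)  start (4,5)  tX=0.9200 tY=0.4272  stride 1/|dx|=2.0000 1/|dy|=1.1547
    cross y-line → (4,4), t=0.4272
    cross x-line → (3,4), t=0.9200
    cross y-line → (3,3), t=1.5819 (wall)
  → r_1 = 1.5819
beam 2: φ=0°, α=330°
  d=(0.8660,-0.5000)  start (4,5)  tX=0.6235 tY=0.7400  stride 1/|dx|=1.1547 1/|dy|=2.0000
    cross x-line → (5,5), t=0.6235
    cross y-line → (5,4), t=0.7400
    cross x-line → (6,4), t=1.7782
    cross y-line → (6,3), t=2.7400
    cross x-line → (7,3), t=2.9329
    cross x-line → (8,3), t=4.0876 (wall)
  → r_2 = 4.0876
beam 3: φ=90°, α=60°
  d=(0.5000,0.8660)  start (4,5)  tX=1.0800 tY=0.7275  stride 1/|dx|=2.0000 1/|dy|=1.1547
    cross y-line → (4,6), t=0.7275 (wall)
  → r_3 = 0.7275

ranges = [1.5819, 4.0876, 0.7275]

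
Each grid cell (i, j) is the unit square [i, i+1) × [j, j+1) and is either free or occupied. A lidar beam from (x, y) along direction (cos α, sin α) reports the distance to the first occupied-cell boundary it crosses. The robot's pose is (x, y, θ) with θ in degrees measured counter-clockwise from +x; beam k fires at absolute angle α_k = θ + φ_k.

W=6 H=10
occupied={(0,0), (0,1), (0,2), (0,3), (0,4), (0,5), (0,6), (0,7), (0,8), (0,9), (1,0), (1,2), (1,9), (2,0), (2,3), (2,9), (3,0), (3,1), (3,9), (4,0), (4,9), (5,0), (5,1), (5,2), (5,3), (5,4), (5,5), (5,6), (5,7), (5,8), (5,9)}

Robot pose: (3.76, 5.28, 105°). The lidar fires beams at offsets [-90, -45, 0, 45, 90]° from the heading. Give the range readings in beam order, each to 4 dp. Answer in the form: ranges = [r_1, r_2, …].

ranges = [1.2837, 2.4800, 3.8512, 3.1870, 2.8574]

beam 1: φ=-90°, α=15°
  cosα=0.9659 sinα=0.2588 | (3,5) | tMaxX 0.2485 tMaxY 2.7819 | tΔX 1.0353 tΔY 3.8637
    t=0.2485 [x] (4,5)
    t=1.2837 [x] (5,5) — stop
  → r_1 = 1.2837
beam 2: φ=-45°, α=60°
  cosα=0.5000 sinα=0.8660 | (3,5) | tMaxX 0.4800 tMaxY 0.8314 | tΔX 2.0000 tΔY 1.1547
    t=0.4800 [x] (4,5)
    t=0.8314 [y] (4,6)
    t=1.9861 [y] (4,7)
    t=2.4800 [x] (5,7) — stop
  → r_2 = 2.4800
beam 3: φ=0°, α=105°
  cosα=-0.2588 sinα=0.9659 | (3,5) | tMaxX 2.9364 tMaxY 0.7454 | tΔX 3.8637 tΔY 1.0353
    t=0.7454 [y] (3,6)
    t=1.7807 [y] (3,7)
    t=2.8160 [y] (3,8)
    t=2.9364 [x] (2,8)
    t=3.8512 [y] (2,9) — stop
  → r_3 = 3.8512
beam 4: φ=45°, α=150°
  cosα=-0.8660 sinα=0.5000 | (3,5) | tMaxX 0.8776 tMaxY 1.4400 | tΔX 1.1547 tΔY 2.0000
    t=0.8776 [x] (2,5)
    t=1.4400 [y] (2,6)
    t=2.0323 [x] (1,6)
    t=3.1870 [x] (0,6) — stop
  → r_4 = 3.1870
beam 5: φ=90°, α=195°
  cosα=-0.9659 sinα=-0.2588 | (3,5) | tMaxX 0.7868 tMaxY 1.0818 | tΔX 1.0353 tΔY 3.8637
    t=0.7868 [x] (2,5)
    t=1.0818 [y] (2,4)
    t=1.8221 [x] (1,4)
    t=2.8574 [x] (0,4) — stop
  → r_5 = 2.8574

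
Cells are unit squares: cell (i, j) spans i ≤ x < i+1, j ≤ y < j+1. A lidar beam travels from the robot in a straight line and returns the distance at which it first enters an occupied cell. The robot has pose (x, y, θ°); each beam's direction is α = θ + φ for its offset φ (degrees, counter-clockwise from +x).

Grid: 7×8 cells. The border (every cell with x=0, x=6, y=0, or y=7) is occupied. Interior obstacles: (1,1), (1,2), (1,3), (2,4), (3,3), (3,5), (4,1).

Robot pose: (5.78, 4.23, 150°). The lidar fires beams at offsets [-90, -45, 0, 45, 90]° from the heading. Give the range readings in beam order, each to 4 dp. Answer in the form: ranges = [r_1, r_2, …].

ranges = [0.4400, 2.8677, 2.0554, 1.8428, 2.5750]

beam 1: φ=-90°, α=60°
  d=(0.5000,0.8660)  start (5,4)  tX=0.4400 tY=0.8891  stride 1/|dx|=2.0000 1/|dy|=1.1547
    cross x-line → (6,4), t=0.4400 (wall)
  → r_1 = 0.4400
beam 2: φ=-45°, α=105°
  d=(-0.2588,0.9659)  start (5,4)  tX=3.0137 tY=0.7972  stride 1/|dx|=3.8637 1/|dy|=1.0353
    cross y-line → (5,5), t=0.7972
    cross y-line → (5,6), t=1.8324
    cross y-line → (5,7), t=2.8677 (wall)
  → r_2 = 2.8677
beam 3: φ=0°, α=150°
  d=(-0.8660,0.5000)  start (5,4)  tX=0.9007 tY=1.5400  stride 1/|dx|=1.1547 1/|dy|=2.0000
    cross x-line → (4,4), t=0.9007
    cross y-line → (4,5), t=1.5400
    cross x-line → (3,5), t=2.0554 (wall)
  → r_3 = 2.0554
beam 4: φ=45°, α=195°
  d=(-0.9659,-0.2588)  start (5,4)  tX=0.8075 tY=0.8887  stride 1/|dx|=1.0353 1/|dy|=3.8637
    cross x-line → (4,4), t=0.8075
    cross y-line → (4,3), t=0.8887
    cross x-line → (3,3), t=1.8428 (wall)
  → r_4 = 1.8428
beam 5: φ=90°, α=240°
  d=(-0.5000,-0.8660)  start (5,4)  tX=1.5600 tY=0.2656  stride 1/|dx|=2.0000 1/|dy|=1.1547
    cross y-line → (5,3), t=0.2656
    cross y-line → (5,2), t=1.4203
    cross x-line → (4,2), t=1.5600
    cross y-line → (4,1), t=2.5750 (wall)
  → r_5 = 2.5750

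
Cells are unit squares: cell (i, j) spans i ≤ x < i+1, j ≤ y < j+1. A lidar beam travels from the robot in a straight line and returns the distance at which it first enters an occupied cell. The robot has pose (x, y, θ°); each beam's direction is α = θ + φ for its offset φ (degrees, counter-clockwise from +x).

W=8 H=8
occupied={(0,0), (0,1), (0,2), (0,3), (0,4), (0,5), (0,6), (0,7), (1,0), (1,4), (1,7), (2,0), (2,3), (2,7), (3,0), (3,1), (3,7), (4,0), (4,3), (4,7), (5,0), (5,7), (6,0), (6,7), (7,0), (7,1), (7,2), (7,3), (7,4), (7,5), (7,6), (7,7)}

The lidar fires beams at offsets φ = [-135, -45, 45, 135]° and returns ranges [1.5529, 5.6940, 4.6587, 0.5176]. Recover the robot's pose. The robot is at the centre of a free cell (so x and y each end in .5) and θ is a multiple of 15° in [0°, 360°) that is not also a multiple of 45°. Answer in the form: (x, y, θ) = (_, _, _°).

Enumerate (i+0.5, j+0.5, θ) over the 32 free cells and 16 admissible headings. For each, cast all 4 beams and compare to the given ranges.
  (5.5, 1.5, 120°): beam 3 = 1.5529 ≠ 4.6587 ✗
  (4.5, 1.5, 285°): beam 1 = 0.5774 ≠ 1.5529 ✗
  (1.5, 3.5, 210°): beam 1 = 0.5176 ≠ 1.5529 ✗
  …
  (6.5, 5.5, 210°): r_1=1.5529, r_2=5.6940, r_3=4.6587, r_4=0.5176 — all match ✓
Unique over the lattice → pose = (6.5, 5.5, 210°).

(x, y, θ) = (6.5, 5.5, 210°)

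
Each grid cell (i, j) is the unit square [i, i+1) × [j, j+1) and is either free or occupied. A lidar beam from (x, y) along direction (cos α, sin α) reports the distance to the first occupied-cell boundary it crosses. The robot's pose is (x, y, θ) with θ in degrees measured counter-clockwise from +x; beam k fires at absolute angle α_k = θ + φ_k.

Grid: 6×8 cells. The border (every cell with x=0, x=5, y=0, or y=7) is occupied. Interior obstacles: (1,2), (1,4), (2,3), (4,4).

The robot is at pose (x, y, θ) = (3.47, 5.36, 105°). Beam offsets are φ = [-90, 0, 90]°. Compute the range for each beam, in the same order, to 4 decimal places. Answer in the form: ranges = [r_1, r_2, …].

ranges = [1.5840, 1.6979, 1.5219]

beam 1: φ=-90°, α=15°
  d=(0.9659,0.2588)  start (3,5)  tX=0.5487 tY=2.4728  stride 1/|dx|=1.0353 1/|dy|=3.8637
    cross x-line → (4,5), t=0.5487
    cross x-line → (5,5), t=1.5840 (wall)
  → r_1 = 1.5840
beam 2: φ=0°, α=105°
  d=(-0.2588,0.9659)  start (3,5)  tX=1.8159 tY=0.6626  stride 1/|dx|=3.8637 1/|dy|=1.0353
    cross y-line → (3,6), t=0.6626
    cross y-line → (3,7), t=1.6979 (wall)
  → r_2 = 1.6979
beam 3: φ=90°, α=195°
  d=(-0.9659,-0.2588)  start (3,5)  tX=0.4866 tY=1.3909  stride 1/|dx|=1.0353 1/|dy|=3.8637
    cross x-line → (2,5), t=0.4866
    cross y-line → (2,4), t=1.3909
    cross x-line → (1,4), t=1.5219 (wall)
  → r_3 = 1.5219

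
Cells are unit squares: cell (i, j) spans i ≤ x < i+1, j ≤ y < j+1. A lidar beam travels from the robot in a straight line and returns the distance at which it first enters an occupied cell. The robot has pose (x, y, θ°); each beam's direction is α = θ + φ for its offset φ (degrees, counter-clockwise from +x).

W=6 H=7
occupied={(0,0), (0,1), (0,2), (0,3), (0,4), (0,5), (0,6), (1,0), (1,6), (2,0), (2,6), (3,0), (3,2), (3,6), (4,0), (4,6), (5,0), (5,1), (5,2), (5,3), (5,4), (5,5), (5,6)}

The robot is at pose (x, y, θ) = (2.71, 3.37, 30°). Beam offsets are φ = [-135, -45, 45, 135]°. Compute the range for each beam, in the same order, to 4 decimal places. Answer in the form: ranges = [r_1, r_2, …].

ranges = [2.4536, 2.3708, 2.7228, 1.7703]

beam 1: φ=-135°, α=255°
  direction (-0.2588, -0.9659); cell (2,3); t to first gridline: x 2.7432, y 0.3831 (then +3.8637 / +1.0353)
    (2,2) via y @ 0.3831
    (2,1) via y @ 1.4183
    (2,0) via y @ 2.4536  # hit
  → r_1 = 2.4536
beam 2: φ=-45°, α=345°
  direction (0.9659, -0.2588); cell (2,3); t to first gridline: x 0.3002, y 1.4296 (then +1.0353 / +3.8637)
    (3,3) via x @ 0.3002
    (4,3) via x @ 1.3355
    (4,2) via y @ 1.4296
    (5,2) via x @ 2.3708  # hit
  → r_2 = 2.3708
beam 3: φ=45°, α=75°
  direction (0.2588, 0.9659); cell (2,3); t to first gridline: x 1.1205, y 0.6522 (then +3.8637 / +1.0353)
    (2,4) via y @ 0.6522
    (3,4) via x @ 1.1205
    (3,5) via y @ 1.6875
    (3,6) via y @ 2.7228  # hit
  → r_3 = 2.7228
beam 4: φ=135°, α=165°
  direction (-0.9659, 0.2588); cell (2,3); t to first gridline: x 0.7350, y 2.4341 (then +1.0353 / +3.8637)
    (1,3) via x @ 0.7350
    (0,3) via x @ 1.7703  # hit
  → r_4 = 1.7703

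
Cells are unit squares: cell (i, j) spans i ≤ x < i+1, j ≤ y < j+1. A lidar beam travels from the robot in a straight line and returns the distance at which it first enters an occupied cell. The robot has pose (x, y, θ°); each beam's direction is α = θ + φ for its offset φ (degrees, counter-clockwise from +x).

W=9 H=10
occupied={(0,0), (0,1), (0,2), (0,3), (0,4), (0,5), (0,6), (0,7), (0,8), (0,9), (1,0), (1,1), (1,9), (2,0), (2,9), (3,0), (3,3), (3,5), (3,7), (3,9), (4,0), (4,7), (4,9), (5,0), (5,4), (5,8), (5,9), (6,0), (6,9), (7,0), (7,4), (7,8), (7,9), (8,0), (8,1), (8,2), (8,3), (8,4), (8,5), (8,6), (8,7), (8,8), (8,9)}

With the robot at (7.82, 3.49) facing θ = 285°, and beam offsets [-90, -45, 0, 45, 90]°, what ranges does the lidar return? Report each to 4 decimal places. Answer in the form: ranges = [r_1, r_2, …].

ranges = [6.0253, 2.8752, 0.6955, 0.2078, 0.1863]

beam 1: φ=-90°, α=195°
  dir = (cos 195°, sin 195°) = (-0.9659, -0.2588); from cell (7,3)
  next x-line at t=0.8489, next y-line at t=1.8932; Δt_x=1.0353, Δt_y=3.8637
    x: enter (6,3) at t=0.8489
    x: enter (5,3) at t=1.8842
    y: enter (5,2) at t=1.8932
    x: enter (4,2) at t=2.9195
    x: enter (3,2) at t=3.9548
    x: enter (2,2) at t=4.9900
    y: enter (2,1) at t=5.7569
    x: enter (1,1) at t=6.0253 ← occupied
  → r_1 = 6.0253
beam 2: φ=-45°, α=240°
  dir = (cos 240°, sin 240°) = (-0.5000, -0.8660); from cell (7,3)
  next x-line at t=1.6400, next y-line at t=0.5658; Δt_x=2.0000, Δt_y=1.1547
    y: enter (7,2) at t=0.5658
    x: enter (6,2) at t=1.6400
    y: enter (6,1) at t=1.7205
    y: enter (6,0) at t=2.8752 ← occupied
  → r_2 = 2.8752
beam 3: φ=0°, α=285°
  dir = (cos 285°, sin 285°) = (0.2588, -0.9659); from cell (7,3)
  next x-line at t=0.6955, next y-line at t=0.5073; Δt_x=3.8637, Δt_y=1.0353
    y: enter (7,2) at t=0.5073
    x: enter (8,2) at t=0.6955 ← occupied
  → r_3 = 0.6955
beam 4: φ=45°, α=330°
  dir = (cos 330°, sin 330°) = (0.8660, -0.5000); from cell (7,3)
  next x-line at t=0.2078, next y-line at t=0.9800; Δt_x=1.1547, Δt_y=2.0000
    x: enter (8,3) at t=0.2078 ← occupied
  → r_4 = 0.2078
beam 5: φ=90°, α=15°
  dir = (cos 15°, sin 15°) = (0.9659, 0.2588); from cell (7,3)
  next x-line at t=0.1863, next y-line at t=1.9705; Δt_x=1.0353, Δt_y=3.8637
    x: enter (8,3) at t=0.1863 ← occupied
  → r_5 = 0.1863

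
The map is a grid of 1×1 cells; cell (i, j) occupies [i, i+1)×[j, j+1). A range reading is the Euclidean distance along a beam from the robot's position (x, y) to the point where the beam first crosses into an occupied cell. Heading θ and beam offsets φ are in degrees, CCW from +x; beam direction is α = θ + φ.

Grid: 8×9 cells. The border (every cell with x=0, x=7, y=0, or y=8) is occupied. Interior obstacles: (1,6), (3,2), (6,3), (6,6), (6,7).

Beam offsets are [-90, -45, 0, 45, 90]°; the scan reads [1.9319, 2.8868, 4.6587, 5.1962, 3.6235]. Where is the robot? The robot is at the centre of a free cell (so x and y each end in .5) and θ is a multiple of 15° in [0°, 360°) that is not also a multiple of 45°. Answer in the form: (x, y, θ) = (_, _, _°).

(x, y, θ) = (3.5, 5.5, 255°)

Enumerate (i+0.5, j+0.5, θ) over the 37 free cells and 16 admissible headings. For each, cast all 5 beams and compare to the given ranges.
  (6.5, 4.5, 300°): beam 1 = 3.0000 ≠ 1.9319 ✗
  (6.5, 2.5, 210°): beam 1 = 0.5774 ≠ 1.9319 ✗
  (4.5, 6.5, 210°): beam 1 = 1.7321 ≠ 1.9319 ✗
  (5.5, 7.5, 60°): beam 1 = 0.5774 ≠ 1.9319 ✗
  …
  (3.5, 5.5, 255°): r_1=1.9319, r_2=2.8868, r_3=4.6587, r_4=5.1962, r_5=3.6235 — all match ✓
No second candidate reproduces the full scan.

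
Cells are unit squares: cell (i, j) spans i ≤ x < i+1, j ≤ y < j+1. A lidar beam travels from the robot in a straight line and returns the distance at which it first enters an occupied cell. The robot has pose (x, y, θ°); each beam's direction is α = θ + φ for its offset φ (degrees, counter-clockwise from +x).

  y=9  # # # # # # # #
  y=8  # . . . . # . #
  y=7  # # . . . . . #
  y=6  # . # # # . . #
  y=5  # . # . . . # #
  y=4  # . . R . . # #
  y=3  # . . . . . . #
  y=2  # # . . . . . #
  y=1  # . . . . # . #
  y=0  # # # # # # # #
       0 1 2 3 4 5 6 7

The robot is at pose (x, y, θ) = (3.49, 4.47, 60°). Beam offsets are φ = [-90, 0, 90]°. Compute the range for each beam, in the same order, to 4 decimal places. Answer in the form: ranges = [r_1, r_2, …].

ranges = [4.0530, 1.7667, 1.0600]

beam 1: φ=-90°, α=330°
  cosα=0.8660 sinα=-0.5000 | (3,4) | tMaxX 0.5889 tMaxY 0.9400 | tΔX 1.1547 tΔY 2.0000
    t=0.5889 [x] (4,4)
    t=0.9400 [y] (4,3)
    t=1.7436 [x] (5,3)
    t=2.8983 [x] (6,3)
    t=2.9400 [y] (6,2)
    t=4.0530 [x] (7,2) — stop
  → r_1 = 4.0530
beam 2: φ=0°, α=60°
  cosα=0.5000 sinα=0.8660 | (3,4) | tMaxX 1.0200 tMaxY 0.6120 | tΔX 2.0000 tΔY 1.1547
    t=0.6120 [y] (3,5)
    t=1.0200 [x] (4,5)
    t=1.7667 [y] (4,6) — stop
  → r_2 = 1.7667
beam 3: φ=90°, α=150°
  cosα=-0.8660 sinα=0.5000 | (3,4) | tMaxX 0.5658 tMaxY 1.0600 | tΔX 1.1547 tΔY 2.0000
    t=0.5658 [x] (2,4)
    t=1.0600 [y] (2,5) — stop
  → r_3 = 1.0600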